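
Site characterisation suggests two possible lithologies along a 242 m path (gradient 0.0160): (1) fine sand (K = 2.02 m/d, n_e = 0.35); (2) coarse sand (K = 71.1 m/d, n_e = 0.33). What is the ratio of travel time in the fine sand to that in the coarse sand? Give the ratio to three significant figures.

37.3

Unit 1 (fine sand): v = 2.02×0.016/0.35 = 0.09234 m/d, t = 242/0.09234 = 2621 d
Unit 2 (coarse sand): v = 71.1×0.016/0.33 = 3.447 m/d, t = 242/3.447 = 70.20 d
t(fine sand) / t(coarse sand) = 2621/70.20 = 37.3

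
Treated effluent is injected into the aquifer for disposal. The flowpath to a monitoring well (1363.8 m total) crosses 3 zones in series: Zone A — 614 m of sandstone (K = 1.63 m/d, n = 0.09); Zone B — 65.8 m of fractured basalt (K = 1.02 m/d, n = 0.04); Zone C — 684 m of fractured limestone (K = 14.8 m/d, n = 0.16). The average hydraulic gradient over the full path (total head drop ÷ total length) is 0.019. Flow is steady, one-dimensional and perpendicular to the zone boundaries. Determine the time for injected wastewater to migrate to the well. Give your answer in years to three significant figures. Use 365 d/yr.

Steady 1-D flow in series ⇒ the Darcy flux q is identical in every zone and the zone head losses add (resistances L/K in series).
Σ(L/K) = 614/1.63 + 65.8/1.02 + 684/14.8 = 376.7 + 64.51 + 46.22 = 487.4 d
K_eq = L_total / Σ(L/K) = 1363.8 / 487.4 = 2.798 m/d
q = K_eq · i = 2.798 × 0.019 = 0.05316 m/d (same in every zone)
Zone A: v = q/n = 0.05316/0.09 = 0.5907 m/d → t_A = 614/0.5907 = 1039 d
Zone B: v = q/n = 0.05316/0.04 = 1.329 m/d → t_B = 65.8/1.329 = 49.51 d
Zone C: v = q/n = 0.05316/0.16 = 0.3323 m/d → t_C = 684/0.3323 = 2059 d
Total t = 1039 + 49.51 + 2059 = 3148 d
   = 3148 / 365 = 8.62 yr

8.62 years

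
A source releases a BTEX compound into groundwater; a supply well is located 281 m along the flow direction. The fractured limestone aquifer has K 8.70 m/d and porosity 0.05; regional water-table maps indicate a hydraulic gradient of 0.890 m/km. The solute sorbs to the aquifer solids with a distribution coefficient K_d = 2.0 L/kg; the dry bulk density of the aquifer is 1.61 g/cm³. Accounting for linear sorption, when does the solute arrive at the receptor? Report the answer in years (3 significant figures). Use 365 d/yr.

325 years

Darcy flux q = K·i = 8.70 × 8.9e-4 = 0.007743 m/d
Average linear velocity = 0.007743 / 0.05 = 0.1549 m/d
Retardation R = 1 + ρ_b·K_d/n = 1 + 1.61×2.0/0.05 = 65.40
Contaminant velocity v_c = v/R = 0.1549/65.40 = 0.002368 m/d
t = L/v_c = 281/0.002368 = 118700 d
   = 118700/365 = 325 yr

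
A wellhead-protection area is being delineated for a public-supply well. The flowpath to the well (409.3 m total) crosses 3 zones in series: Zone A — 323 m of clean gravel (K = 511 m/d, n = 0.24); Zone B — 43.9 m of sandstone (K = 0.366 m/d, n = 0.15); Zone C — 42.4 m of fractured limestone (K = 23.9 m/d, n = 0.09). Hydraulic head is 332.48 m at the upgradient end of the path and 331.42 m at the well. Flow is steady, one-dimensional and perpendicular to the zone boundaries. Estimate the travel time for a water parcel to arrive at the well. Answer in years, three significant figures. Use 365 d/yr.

27.8 years

Total head drop ΔH = 332.48 − 331.42 = 1.06 m
Continuity: the same q passes through each zone, so ΔH = q·Σ(L_j/K_j) — the zones act as resistances in series.
Σ(L/K) = 323/511 + 43.9/0.366 + 42.4/23.9 = 0.6321 + 119.9 + 1.774 = 122.4 d
q = ΔH / Σ(L/K) = 1.06 / 122.4 = 0.008664 m/d (same in every zone)
Zone A: v = q/n = 0.008664/0.24 = 0.03610 m/d → t_A = 323/0.03610 = 8948 d
Zone B: v = q/n = 0.008664/0.15 = 0.05776 m/d → t_B = 43.9/0.05776 = 760.1 d
Zone C: v = q/n = 0.008664/0.09 = 0.09626 m/d → t_C = 42.4/0.09626 = 440.5 d
Total t = 8948 + 760.1 + 440.5 = 10150 d
   = 10150 / 365 = 27.8 yr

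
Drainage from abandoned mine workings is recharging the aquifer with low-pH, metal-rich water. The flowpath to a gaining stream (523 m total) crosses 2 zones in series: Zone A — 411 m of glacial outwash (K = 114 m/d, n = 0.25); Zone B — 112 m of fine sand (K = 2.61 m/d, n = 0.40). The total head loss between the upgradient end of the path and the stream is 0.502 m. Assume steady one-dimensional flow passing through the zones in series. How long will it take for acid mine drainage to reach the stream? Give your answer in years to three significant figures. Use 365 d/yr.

37.5 years

Continuity: the same q passes through each zone, so ΔH = q·Σ(L_j/K_j) — the zones act as resistances in series.
Σ(L/K) = 411/114 + 112/2.61 = 3.605 + 42.91 = 46.52 d
q = ΔH / Σ(L/K) = 0.502 / 46.52 = 0.01079 m/d (same in every zone)
Zone A: v = q/n = 0.01079/0.25 = 0.04317 m/d → t_A = 411/0.04317 = 9521 d
Zone B: v = q/n = 0.01079/0.40 = 0.02698 m/d → t_B = 112/0.02698 = 4151 d
Total t = 9521 + 4151 = 13670 d
   = 13670 / 365 = 37.5 yr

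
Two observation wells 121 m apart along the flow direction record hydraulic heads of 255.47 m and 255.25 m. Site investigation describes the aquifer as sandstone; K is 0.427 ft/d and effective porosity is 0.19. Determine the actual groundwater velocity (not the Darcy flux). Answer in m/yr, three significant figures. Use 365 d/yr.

0.455 m/yr

Hydraulic gradient i = (255.47 − 255.25) / 121 = 0.22 / 121 = 0.001818
K = 0.427 ft/d × 0.3048 = 0.1301 m/d
Specific discharge q = 0.1301 × 0.001818 = 2.366e-4 m/d
v_s = q/n_e = 2.366e-4/0.19 = 0.001245 m/d
   = 0.001245 × 365 = 0.455 m/yr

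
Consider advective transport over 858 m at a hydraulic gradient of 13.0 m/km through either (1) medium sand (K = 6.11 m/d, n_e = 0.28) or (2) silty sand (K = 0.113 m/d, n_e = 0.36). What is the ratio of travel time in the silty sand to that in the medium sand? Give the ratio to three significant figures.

Unit 1 (medium sand): v = 6.11×0.013/0.28 = 0.2837 m/d, t = 858/0.2837 = 3025 d
Unit 2 (silty sand): v = 0.113×0.013/0.36 = 0.004081 m/d, t = 858/0.004081 = 210300 d
t(silty sand) / t(medium sand) = 210300/3025 = 69.5

69.5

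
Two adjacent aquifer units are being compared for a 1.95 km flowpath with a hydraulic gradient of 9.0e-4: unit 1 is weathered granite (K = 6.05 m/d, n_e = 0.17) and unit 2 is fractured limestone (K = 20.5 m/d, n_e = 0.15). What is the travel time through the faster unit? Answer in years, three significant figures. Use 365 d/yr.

Unit 1 (weathered granite): v = 6.05×9.0e-4/0.17 = 0.03203 m/d, t = 1950/0.03203 = 60880 d
Unit 2 (fractured limestone): v = 20.5×9.0e-4/0.15 = 0.1230 m/d, t = 1950/0.1230 = 15850 d
Faster: 15850 d / 365 = 43.4 yr

43.4 years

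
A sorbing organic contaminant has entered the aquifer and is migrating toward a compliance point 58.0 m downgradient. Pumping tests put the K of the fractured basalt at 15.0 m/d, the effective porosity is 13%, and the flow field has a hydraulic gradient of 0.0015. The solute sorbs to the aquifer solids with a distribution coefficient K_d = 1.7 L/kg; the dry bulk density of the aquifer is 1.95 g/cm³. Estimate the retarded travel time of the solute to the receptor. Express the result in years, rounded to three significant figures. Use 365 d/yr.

Darcy flux q = K·i = 15.0 × 0.0015 = 0.02250 m/d
Seepage velocity v = q / n = 0.02250 / 0.13 = 0.1731 m/d
Retardation R = 1 + ρ_b·K_d/n = 1 + 1.95×1.7/0.13 = 26.50
Contaminant velocity v_c = v/R = 0.1731/26.50 = 0.006531 m/d
t = L/v_c = 58.0/0.006531 = 8880 d
   = 8880/365 = 24.3 yr

24.3 years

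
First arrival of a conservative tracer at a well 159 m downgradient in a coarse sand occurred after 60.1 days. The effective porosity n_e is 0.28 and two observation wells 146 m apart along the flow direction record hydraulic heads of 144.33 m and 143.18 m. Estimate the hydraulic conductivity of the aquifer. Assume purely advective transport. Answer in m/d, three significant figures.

Hydraulic gradient i = (144.33 − 143.18) / 146 = 1.15 / 146 = 0.007877
v = L / t = 159 / 60.1 = 2.646 m/d
K = v · n / i = 2.646 × 0.28 / 0.007877 = 94.0 m/d

94.0 m/d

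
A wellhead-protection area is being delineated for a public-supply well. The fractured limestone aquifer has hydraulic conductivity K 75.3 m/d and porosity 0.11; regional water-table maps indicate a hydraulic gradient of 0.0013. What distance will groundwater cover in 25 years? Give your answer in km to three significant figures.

Specific discharge q = 75.3 × 0.0013 = 0.09789 m/d
v_s = q/n_e = 0.09789/0.11 = 0.8899 m/d
T = 25 yr × 365 = 9125 d
L = v × T = 0.8899 × 9125 = 8120 m
   = 8.12 km

8.12 km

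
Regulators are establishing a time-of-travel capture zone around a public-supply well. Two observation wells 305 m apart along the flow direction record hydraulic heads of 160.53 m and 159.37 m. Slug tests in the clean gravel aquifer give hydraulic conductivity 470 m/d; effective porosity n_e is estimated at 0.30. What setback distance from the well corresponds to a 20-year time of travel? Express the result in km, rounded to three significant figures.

43.5 km

Hydraulic gradient i = (160.53 − 159.37) / 305 = 1.16 / 305 = 0.003803
q = Ki = 470 × 0.003803 = 1.788 m/d
v = Ki/n = 470·0.003803/0.30 = 5.958 m/d
T = 20 yr × 365 = 7300 d
L = v × T = 5.958 × 7300 = 43500 m
   = 43.5 km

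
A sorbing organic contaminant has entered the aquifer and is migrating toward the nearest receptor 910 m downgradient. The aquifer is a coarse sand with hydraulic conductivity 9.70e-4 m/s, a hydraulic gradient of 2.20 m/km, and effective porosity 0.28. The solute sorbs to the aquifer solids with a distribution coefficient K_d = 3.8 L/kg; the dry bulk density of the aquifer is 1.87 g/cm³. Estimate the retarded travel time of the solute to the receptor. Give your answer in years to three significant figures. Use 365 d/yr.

99.9 years

K = 9.70e-4 m/s × 86400 s/d = 83.81 m/d
Specific discharge q = 83.81 × 0.0022 = 0.1844 m/d
v_s = q/n_e = 0.1844/0.28 = 0.6585 m/d
Retardation R = 1 + ρ_b·K_d/n = 1 + 1.87×3.8/0.28 = 26.38
Contaminant velocity v_c = v/R = 0.6585/26.38 = 0.02496 m/d
t = L/v_c = 910/0.02496 = 36450 d
   = 36450/365 = 99.9 yr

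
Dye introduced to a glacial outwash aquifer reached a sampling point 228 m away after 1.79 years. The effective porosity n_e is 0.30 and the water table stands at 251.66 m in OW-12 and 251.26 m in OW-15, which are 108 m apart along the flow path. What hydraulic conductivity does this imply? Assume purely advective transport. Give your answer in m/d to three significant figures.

Hydraulic gradient i = (251.66 − 251.26) / 108 = 0.40 / 108 = 0.003704
t = 1.79 years = 653.4 d
v = L / t = 228 / 653.4 = 0.3490 m/d
K = v · n / i = 0.3490 × 0.30 / 0.003704 = 28.3 m/d

28.3 m/d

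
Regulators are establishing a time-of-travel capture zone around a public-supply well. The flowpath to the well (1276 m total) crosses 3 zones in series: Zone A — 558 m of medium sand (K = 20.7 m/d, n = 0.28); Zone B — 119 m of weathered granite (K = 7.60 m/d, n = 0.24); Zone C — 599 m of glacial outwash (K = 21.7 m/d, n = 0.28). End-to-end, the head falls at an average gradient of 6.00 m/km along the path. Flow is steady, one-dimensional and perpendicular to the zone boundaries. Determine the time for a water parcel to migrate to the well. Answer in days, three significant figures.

3230 days

Steady 1-D flow in series ⇒ the Darcy flux q is identical in every zone and the zone head losses add (resistances L/K in series).
Σ(L/K) = 558/20.7 + 119/7.60 + 599/21.7 = 26.96 + 15.66 + 27.60 = 70.22 d
K_eq = L_total / Σ(L/K) = 1276 / 70.22 = 18.17 m/d
q = K_eq · i = 18.17 × 0.0060 = 0.1090 m/d (same in every zone)
Zone A: v = q/n = 0.1090/0.28 = 0.3894 m/d → t_A = 558/0.3894 = 1433 d
Zone B: v = q/n = 0.1090/0.24 = 0.4543 m/d → t_B = 119/0.4543 = 261.9 d
Zone C: v = q/n = 0.1090/0.28 = 0.3894 m/d → t_C = 599/0.3894 = 1538 d
Total t = 1433 + 261.9 + 1538 = 3233 d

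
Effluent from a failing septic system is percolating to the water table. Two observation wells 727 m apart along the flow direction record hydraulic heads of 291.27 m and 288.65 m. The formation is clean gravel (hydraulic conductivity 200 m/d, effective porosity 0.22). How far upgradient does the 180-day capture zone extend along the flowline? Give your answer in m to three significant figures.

590 m

Hydraulic gradient i = (291.27 − 288.65) / 727 = 2.62 / 727 = 0.003604
Darcy flux q = K·i = 200 × 0.003604 = 0.7208 m/d
v_s = q/n_e = 0.7208/0.22 = 3.276 m/d
L = v × T = 3.276 × 180 = 589.7 m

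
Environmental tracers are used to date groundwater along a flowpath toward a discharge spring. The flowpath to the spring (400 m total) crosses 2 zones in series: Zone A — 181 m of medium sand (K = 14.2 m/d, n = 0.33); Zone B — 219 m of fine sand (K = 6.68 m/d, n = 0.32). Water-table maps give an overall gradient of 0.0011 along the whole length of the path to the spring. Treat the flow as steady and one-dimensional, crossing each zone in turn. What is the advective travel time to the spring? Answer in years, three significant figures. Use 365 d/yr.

For zones in series the flux q is common to all zones; the equivalent conductivity is the harmonic (thickness-weighted) mean, K_eq = L_total / Σ(L_j/K_j).
Σ(L/K) = 181/14.2 + 219/6.68 = 12.75 + 32.78 = 45.53 d
K_eq = L_total / Σ(L/K) = 400 / 45.53 = 8.785 m/d
q = K_eq · i = 8.785 × 0.0011 = 0.009664 m/d (same in every zone)
Zone A: v = q/n = 0.009664/0.33 = 0.02928 m/d → t_A = 181/0.02928 = 6181 d
Zone B: v = q/n = 0.009664/0.32 = 0.03020 m/d → t_B = 219/0.03020 = 7252 d
Total t = 6181 + 7252 = 13430 d
   = 13430 / 365 = 36.8 yr

36.8 years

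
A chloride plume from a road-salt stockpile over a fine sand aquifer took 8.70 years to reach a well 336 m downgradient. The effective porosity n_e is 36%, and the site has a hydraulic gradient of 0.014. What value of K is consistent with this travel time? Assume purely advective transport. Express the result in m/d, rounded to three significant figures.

t = 8.70 years = 3175 d
v = L / t = 336 / 3175 = 0.1058 m/d
K = v · n / i = 0.1058 × 0.36 / 0.014 = 2.72 m/d

2.72 m/d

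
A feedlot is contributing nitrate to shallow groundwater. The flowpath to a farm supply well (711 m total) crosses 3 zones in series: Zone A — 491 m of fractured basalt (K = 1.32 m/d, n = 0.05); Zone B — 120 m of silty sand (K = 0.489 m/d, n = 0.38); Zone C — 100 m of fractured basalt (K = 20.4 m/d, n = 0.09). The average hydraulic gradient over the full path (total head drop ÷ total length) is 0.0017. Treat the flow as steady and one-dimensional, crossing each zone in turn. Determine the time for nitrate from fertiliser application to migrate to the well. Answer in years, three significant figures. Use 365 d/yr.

112 years

Continuity: the same q passes through each zone, so ΔH = q·Σ(L_j/K_j) — the zones act as resistances in series.
Σ(L/K) = 491/1.32 + 120/0.489 + 100/20.4 = 372.0 + 245.4 + 4.902 = 622.3 d
K_eq = L_total / Σ(L/K) = 711 / 622.3 = 1.143 m/d
q = K_eq · i = 1.143 × 0.0017 = 0.001942 m/d (same in every zone)
Zone A: v = q/n = 0.001942/0.05 = 0.03885 m/d → t_A = 491/0.03885 = 12640 d
Zone B: v = q/n = 0.001942/0.38 = 0.005112 m/d → t_B = 120/0.005112 = 23480 d
Zone C: v = q/n = 0.001942/0.09 = 0.02158 m/d → t_C = 100/0.02158 = 4633 d
Total t = 12640 + 23480 + 4633 = 40750 d
   = 40750 / 365 = 112 yr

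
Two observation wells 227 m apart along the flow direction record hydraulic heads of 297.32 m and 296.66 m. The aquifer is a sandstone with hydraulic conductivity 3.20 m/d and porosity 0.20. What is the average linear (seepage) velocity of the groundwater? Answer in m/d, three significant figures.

0.0465 m/d

Hydraulic gradient i = (297.32 − 296.66) / 227 = 0.66 / 227 = 0.002907
q = Ki = 3.20 × 0.002907 = 0.009304 m/d
v = Ki/n = 3.20·0.002907/0.20 = 0.04652 m/d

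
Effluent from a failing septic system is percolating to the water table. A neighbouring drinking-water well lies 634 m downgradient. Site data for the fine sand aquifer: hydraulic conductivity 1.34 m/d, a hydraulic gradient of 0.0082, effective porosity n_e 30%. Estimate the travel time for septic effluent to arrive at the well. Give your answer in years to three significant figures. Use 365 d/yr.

47.4 years

q = Ki = 1.34 × 0.0082 = 0.01099 m/d
Seepage velocity v = q / n = 0.01099 / 0.30 = 0.03663 m/d
t = L / v = 634 / 0.03663 = 17310 d
   = 17310 / 365 = 47.4 yr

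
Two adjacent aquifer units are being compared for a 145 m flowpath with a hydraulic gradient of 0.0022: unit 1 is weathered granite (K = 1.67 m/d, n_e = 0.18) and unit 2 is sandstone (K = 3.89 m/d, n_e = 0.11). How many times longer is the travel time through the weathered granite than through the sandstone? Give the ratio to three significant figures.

3.81

Unit 1 (weathered granite): v = 1.67×0.0022/0.18 = 0.02041 m/d, t = 145/0.02041 = 7104 d
Unit 2 (sandstone): v = 3.89×0.0022/0.11 = 0.07780 m/d, t = 145/0.07780 = 1864 d
t(weathered granite) / t(sandstone) = 7104/1864 = 3.81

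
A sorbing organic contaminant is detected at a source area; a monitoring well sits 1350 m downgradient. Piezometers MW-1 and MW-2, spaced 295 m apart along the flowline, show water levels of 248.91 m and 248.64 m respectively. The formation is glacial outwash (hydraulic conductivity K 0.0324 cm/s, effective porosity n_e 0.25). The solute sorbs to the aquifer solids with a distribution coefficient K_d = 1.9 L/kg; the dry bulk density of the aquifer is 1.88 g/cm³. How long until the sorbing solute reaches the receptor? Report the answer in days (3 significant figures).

201000 days

Hydraulic gradient i = (248.91 − 248.64) / 295 = 0.27 / 295 = 9.153e-4
K = 0.0324 cm/s × 864 = 27.99 m/d
q = Ki = 27.99 × 9.153e-4 = 0.02562 m/d
v = Ki/n = 27.99·9.153e-4/0.25 = 0.1025 m/d
Retardation R = 1 + ρ_b·K_d/n = 1 + 1.88×1.9/0.25 = 15.29
Contaminant velocity v_c = v/R = 0.1025/15.29 = 0.006704 m/d
t = L/v_c = 1350/0.006704 = 201400 d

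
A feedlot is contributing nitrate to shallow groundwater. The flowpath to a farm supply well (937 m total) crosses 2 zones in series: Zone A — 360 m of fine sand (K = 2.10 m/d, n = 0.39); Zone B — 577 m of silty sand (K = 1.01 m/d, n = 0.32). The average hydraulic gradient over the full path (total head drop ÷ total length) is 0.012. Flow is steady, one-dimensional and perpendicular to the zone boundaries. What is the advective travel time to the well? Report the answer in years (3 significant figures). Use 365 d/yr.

58.8 years

For zones in series the flux q is common to all zones; the equivalent conductivity is the harmonic (thickness-weighted) mean, K_eq = L_total / Σ(L_j/K_j).
Σ(L/K) = 360/2.10 + 577/1.01 = 171.4 + 571.3 = 742.7 d
K_eq = L_total / Σ(L/K) = 937 / 742.7 = 1.262 m/d
q = K_eq · i = 1.262 × 0.012 = 0.01514 m/d (same in every zone)
Zone A: v = q/n = 0.01514/0.39 = 0.03882 m/d → t_A = 360/0.03882 = 9274 d
Zone B: v = q/n = 0.01514/0.32 = 0.04731 m/d → t_B = 577/0.04731 = 12200 d
Total t = 9274 + 12200 = 21470 d
   = 21470 / 365 = 58.8 yr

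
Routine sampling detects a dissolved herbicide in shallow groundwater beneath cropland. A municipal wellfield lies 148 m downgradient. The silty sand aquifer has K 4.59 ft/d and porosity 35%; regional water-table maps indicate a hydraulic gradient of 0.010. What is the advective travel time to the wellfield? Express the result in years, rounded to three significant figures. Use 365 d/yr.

10.1 years

K = 4.59 ft/d × 0.3048 = 1.399 m/d
Specific discharge q = 1.399 × 0.010 = 0.01399 m/d
v_s = q/n_e = 0.01399/0.35 = 0.03997 m/d
t = L / v = 148 / 0.03997 = 3703 d
   = 3703 / 365 = 10.1 yr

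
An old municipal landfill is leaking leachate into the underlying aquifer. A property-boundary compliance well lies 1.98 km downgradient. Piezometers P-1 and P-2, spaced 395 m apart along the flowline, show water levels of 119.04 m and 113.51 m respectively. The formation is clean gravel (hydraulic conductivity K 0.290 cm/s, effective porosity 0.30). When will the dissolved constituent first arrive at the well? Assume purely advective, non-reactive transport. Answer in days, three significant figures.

169 days

Hydraulic gradient i = (119.04 − 113.51) / 395 = 5.53 / 395 = 0.01400
K = 0.290 cm/s × 864 = 250.6 m/d
Specific discharge q = 250.6 × 0.01400 = 3.508 m/d
v = Ki/n = 250.6·0.01400/0.30 = 11.69 m/d
L = 1.98 km = 1980 m
t = L / v = 1980 / 11.69 = 169.3 d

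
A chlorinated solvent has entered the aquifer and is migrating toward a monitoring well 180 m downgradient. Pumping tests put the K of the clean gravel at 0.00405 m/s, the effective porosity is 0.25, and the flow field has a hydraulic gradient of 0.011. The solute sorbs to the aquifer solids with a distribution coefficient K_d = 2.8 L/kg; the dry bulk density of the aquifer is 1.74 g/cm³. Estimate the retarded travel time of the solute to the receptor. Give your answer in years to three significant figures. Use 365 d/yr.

0.656 years

K = 0.00405 m/s × 86400 s/d = 349.9 m/d
Specific discharge q = 349.9 × 0.011 = 3.849 m/d
Average linear velocity = 3.849 / 0.25 = 15.40 m/d
Retardation R = 1 + ρ_b·K_d/n = 1 + 1.74×2.8/0.25 = 20.49
Contaminant velocity v_c = v/R = 15.40/20.49 = 0.7515 m/d
t = L/v_c = 180/0.7515 = 239.5 d
   = 239.5/365 = 0.656 yr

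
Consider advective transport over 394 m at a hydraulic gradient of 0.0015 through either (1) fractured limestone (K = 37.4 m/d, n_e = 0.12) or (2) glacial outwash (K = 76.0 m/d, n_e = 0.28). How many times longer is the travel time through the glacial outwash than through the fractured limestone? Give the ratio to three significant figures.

1.15

Unit 1 (fractured limestone): v = 37.4×0.0015/0.12 = 0.4675 m/d, t = 394/0.4675 = 842.8 d
Unit 2 (glacial outwash): v = 76.0×0.0015/0.28 = 0.4071 m/d, t = 394/0.4071 = 967.7 d
t(glacial outwash) / t(fractured limestone) = 967.7/842.8 = 1.15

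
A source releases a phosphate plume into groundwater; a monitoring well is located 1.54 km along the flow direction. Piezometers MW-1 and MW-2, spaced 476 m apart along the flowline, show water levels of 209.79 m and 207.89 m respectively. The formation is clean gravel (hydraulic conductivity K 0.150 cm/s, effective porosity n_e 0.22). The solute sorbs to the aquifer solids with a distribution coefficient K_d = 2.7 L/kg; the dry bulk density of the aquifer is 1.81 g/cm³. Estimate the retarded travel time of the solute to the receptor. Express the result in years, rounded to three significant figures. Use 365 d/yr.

41.7 years

Hydraulic gradient i = (209.79 − 207.89) / 476 = 1.90 / 476 = 0.003992
K = 0.150 cm/s × 864 = 129.6 m/d
Darcy flux q = K·i = 129.6 × 0.003992 = 0.5173 m/d
Average linear velocity = 0.5173 / 0.22 = 2.351 m/d
Retardation R = 1 + ρ_b·K_d/n = 1 + 1.81×2.7/0.22 = 23.21
Contaminant velocity v_c = v/R = 2.351/23.21 = 0.1013 m/d
L = 1.54 km = 1540 m
t = L/v_c = 1540/0.1013 = 15200 d
   = 15200/365 = 41.7 yr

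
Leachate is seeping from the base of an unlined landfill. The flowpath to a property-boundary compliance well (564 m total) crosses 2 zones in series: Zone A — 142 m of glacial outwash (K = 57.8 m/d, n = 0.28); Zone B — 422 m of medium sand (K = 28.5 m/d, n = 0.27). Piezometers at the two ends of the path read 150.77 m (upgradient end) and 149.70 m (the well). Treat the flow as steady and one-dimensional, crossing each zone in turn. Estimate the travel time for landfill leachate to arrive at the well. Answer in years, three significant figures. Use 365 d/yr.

Total head drop ΔH = 150.77 − 149.70 = 1.07 m
Steady 1-D flow in series ⇒ the Darcy flux q is identical in every zone and the zone head losses add (resistances L/K in series).
Σ(L/K) = 142/57.8 + 422/28.5 = 2.457 + 14.81 = 17.26 d
q = ΔH / Σ(L/K) = 1.07 / 17.26 = 0.06198 m/d (same in every zone)
Zone A: v = q/n = 0.06198/0.28 = 0.2214 m/d → t_A = 142/0.2214 = 641.5 d
Zone B: v = q/n = 0.06198/0.27 = 0.2296 m/d → t_B = 422/0.2296 = 1838 d
Total t = 641.5 + 1838 = 2480 d
   = 2480 / 365 = 6.79 yr

6.79 years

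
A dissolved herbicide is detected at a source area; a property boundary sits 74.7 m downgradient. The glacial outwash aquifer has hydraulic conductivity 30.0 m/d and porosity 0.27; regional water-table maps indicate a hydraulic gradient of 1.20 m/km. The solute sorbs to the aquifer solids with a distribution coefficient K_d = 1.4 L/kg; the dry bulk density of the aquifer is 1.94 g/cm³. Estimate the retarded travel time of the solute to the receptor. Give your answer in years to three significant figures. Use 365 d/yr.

Specific discharge q = 30.0 × 0.0012 = 0.03600 m/d
v = Ki/n = 30.0·0.0012/0.27 = 0.1333 m/d
Retardation R = 1 + ρ_b·K_d/n = 1 + 1.94×1.4/0.27 = 11.06
Contaminant velocity v_c = v/R = 0.1333/11.06 = 0.01206 m/d
t = L/v_c = 74.7/0.01206 = 6196 d
   = 6196/365 = 17.0 yr

17.0 years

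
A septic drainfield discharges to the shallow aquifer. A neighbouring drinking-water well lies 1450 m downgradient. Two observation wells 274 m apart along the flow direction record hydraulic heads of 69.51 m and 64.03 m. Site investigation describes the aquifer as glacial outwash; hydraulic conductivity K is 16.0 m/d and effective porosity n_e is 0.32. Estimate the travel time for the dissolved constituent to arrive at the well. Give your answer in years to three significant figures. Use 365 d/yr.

Hydraulic gradient i = (69.51 − 64.03) / 274 = 5.48 / 274 = 0.02000
Specific discharge q = 16.0 × 0.02000 = 0.3200 m/d
v_s = q/n_e = 0.3200/0.32 = 1.000 m/d
t = L / v = 1450 / 1.000 = 1450 d
   = 1450 / 365 = 3.97 yr

3.97 years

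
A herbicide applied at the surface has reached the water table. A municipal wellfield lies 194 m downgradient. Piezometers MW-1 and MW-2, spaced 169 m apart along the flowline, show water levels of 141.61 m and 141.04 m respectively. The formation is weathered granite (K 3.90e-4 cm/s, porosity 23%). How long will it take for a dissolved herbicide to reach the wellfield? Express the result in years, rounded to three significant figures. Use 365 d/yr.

Hydraulic gradient i = (141.61 − 141.04) / 169 = 0.57 / 169 = 0.003373
K = 3.90e-4 cm/s × 864 = 0.3370 m/d
Darcy flux q = K·i = 0.3370 × 0.003373 = 0.001136 m/d
v_s = q/n_e = 0.001136/0.23 = 0.004941 m/d
t = L / v = 194 / 0.004941 = 39260 d
   = 39260 / 365 = 108 yr

108 years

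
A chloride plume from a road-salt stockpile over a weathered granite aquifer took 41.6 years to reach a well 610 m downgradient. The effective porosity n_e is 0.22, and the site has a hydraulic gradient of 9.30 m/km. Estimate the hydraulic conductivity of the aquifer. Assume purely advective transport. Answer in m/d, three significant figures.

0.950 m/d

t = 41.6 years = 15180 d
v = L / t = 610 / 15180 = 0.04017 m/d
K = v · n / i = 0.04017 × 0.22 / 0.0093 = 0.950 m/d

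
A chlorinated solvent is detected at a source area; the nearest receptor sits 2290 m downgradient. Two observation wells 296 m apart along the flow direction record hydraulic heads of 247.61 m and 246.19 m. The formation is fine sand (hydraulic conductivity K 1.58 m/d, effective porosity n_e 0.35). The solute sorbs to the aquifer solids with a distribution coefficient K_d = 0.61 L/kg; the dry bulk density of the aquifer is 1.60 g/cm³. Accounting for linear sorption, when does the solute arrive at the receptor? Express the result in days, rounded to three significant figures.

Hydraulic gradient i = (247.61 − 246.19) / 296 = 1.42 / 296 = 0.004797
q = Ki = 1.58 × 0.004797 = 0.007580 m/d
v_s = q/n_e = 0.007580/0.35 = 0.02166 m/d
Retardation R = 1 + ρ_b·K_d/n = 1 + 1.60×0.61/0.35 = 3.789
Contaminant velocity v_c = v/R = 0.02166/3.789 = 0.005716 m/d
t = L/v_c = 2290/0.005716 = 400600 d

401000 days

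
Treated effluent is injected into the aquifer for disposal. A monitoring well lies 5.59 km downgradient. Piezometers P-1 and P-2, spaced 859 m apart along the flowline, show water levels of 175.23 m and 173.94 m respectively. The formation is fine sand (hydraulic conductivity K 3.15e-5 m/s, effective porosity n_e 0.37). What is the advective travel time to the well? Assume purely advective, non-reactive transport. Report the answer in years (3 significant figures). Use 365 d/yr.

Hydraulic gradient i = (175.23 − 173.94) / 859 = 1.29 / 859 = 0.001502
K = 3.15e-5 m/s × 86400 s/d = 2.722 m/d
Darcy flux q = K·i = 2.722 × 0.001502 = 0.004087 m/d
Seepage velocity v = q / n = 0.004087 / 0.37 = 0.01105 m/d
L = 5.59 km = 5590 m
t = L / v = 5590 / 0.01105 = 506000 d
   = 506000 / 365 = 1390 yr

1390 years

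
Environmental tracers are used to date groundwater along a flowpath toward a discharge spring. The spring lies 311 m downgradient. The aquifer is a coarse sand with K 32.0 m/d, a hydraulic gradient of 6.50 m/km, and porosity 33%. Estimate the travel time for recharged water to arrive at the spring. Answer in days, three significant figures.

493 days

Darcy flux q = K·i = 32.0 × 0.0065 = 0.2080 m/d
v_s = q/n_e = 0.2080/0.33 = 0.6303 m/d
t = L / v = 311 / 0.6303 = 493.4 d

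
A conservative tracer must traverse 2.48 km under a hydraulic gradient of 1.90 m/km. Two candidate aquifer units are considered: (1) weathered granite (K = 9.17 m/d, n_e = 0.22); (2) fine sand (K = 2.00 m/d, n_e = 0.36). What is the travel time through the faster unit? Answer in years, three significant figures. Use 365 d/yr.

Unit 1 (weathered granite): v = 9.17×0.0019/0.22 = 0.07920 m/d, t = 2480/0.07920 = 31310 d
Unit 2 (fine sand): v = 2.00×0.0019/0.36 = 0.01056 m/d, t = 2480/0.01056 = 234900 d
Faster: 31310 d / 365 = 85.8 yr

85.8 years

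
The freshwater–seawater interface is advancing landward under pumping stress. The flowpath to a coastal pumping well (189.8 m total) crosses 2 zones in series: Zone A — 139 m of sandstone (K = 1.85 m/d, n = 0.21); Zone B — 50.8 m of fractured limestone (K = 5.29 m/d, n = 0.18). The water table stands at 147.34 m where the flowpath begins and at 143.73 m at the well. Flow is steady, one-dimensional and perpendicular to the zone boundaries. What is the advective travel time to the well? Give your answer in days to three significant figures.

Total head drop ΔH = 147.34 − 143.73 = 3.61 m
Steady 1-D flow in series ⇒ the Darcy flux q is identical in every zone and the zone head losses add (resistances L/K in series).
Σ(L/K) = 139/1.85 + 50.8/5.29 = 75.14 + 9.603 = 84.74 d
q = ΔH / Σ(L/K) = 3.61 / 84.74 = 0.04260 m/d (same in every zone)
Zone A: v = q/n = 0.04260/0.21 = 0.2029 m/d → t_A = 139/0.2029 = 685.2 d
Zone B: v = q/n = 0.04260/0.18 = 0.2367 m/d → t_B = 50.8/0.2367 = 214.6 d
Total t = 685.2 + 214.6 = 899.8 d

900 days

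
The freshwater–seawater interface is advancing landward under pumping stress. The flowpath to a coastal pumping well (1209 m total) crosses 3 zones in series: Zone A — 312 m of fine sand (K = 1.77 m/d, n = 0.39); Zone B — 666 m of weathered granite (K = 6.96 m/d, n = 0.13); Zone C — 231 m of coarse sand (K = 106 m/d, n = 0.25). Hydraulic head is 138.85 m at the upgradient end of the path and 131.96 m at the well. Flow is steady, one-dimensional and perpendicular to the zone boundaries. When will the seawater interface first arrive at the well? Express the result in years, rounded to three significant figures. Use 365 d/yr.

Total head drop ΔH = 138.85 − 131.96 = 6.89 m
Continuity: the same q passes through each zone, so ΔH = q·Σ(L_j/K_j) — the zones act as resistances in series.
Σ(L/K) = 312/1.77 + 666/6.96 + 231/106 = 176.3 + 95.69 + 2.179 = 274.1 d
q = ΔH / Σ(L/K) = 6.89 / 274.1 = 0.02513 m/d (same in every zone)
Zone A: v = q/n = 0.02513/0.39 = 0.06444 m/d → t_A = 312/0.06444 = 4841 d
Zone B: v = q/n = 0.02513/0.13 = 0.1933 m/d → t_B = 666/0.1933 = 3445 d
Zone C: v = q/n = 0.02513/0.25 = 0.1005 m/d → t_C = 231/0.1005 = 2298 d
Total t = 4841 + 3445 + 2298 = 10580 d
   = 10580 / 365 = 29.0 yr

29.0 years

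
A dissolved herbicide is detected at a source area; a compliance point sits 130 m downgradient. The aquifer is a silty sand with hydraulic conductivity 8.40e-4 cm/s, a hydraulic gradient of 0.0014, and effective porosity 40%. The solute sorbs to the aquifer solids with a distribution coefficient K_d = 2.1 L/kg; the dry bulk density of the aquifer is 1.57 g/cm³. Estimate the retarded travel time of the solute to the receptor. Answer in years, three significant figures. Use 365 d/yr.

K = 8.40e-4 cm/s × 864 = 0.7258 m/d
Darcy flux q = K·i = 0.7258 × 0.0014 = 0.001016 m/d
Average linear velocity = 0.001016 / 0.40 = 0.002540 m/d
Retardation R = 1 + ρ_b·K_d/n = 1 + 1.57×2.1/0.40 = 9.243
Contaminant velocity v_c = v/R = 0.002540/9.243 = 2.748e-4 m/d
t = L/v_c = 130/2.748e-4 = 473000 d
   = 473000/365 = 1300 yr

1300 years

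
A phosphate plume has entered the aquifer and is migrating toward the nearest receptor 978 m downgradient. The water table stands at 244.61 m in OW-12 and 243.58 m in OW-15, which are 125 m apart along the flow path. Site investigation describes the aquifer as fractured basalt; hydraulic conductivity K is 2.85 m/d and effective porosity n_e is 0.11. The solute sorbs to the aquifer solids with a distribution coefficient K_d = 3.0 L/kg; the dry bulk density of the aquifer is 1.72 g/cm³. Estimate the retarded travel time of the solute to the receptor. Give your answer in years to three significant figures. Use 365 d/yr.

Hydraulic gradient i = (244.61 − 243.58) / 125 = 1.03 / 125 = 0.008240
Specific discharge q = 2.85 × 0.008240 = 0.02348 m/d
v = Ki/n = 2.85·0.008240/0.11 = 0.2135 m/d
Retardation R = 1 + ρ_b·K_d/n = 1 + 1.72×3.0/0.11 = 47.91
Contaminant velocity v_c = v/R = 0.2135/47.91 = 0.004456 m/d
t = L/v_c = 978/0.004456 = 219500 d
   = 219500/365 = 601 yr

601 years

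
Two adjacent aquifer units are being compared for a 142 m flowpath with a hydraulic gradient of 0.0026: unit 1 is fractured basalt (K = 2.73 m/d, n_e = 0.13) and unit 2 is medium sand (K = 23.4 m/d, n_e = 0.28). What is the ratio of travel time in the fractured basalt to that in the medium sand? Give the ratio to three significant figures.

3.98

Unit 1 (fractured basalt): v = 2.73×0.0026/0.13 = 0.05460 m/d, t = 142/0.05460 = 2601 d
Unit 2 (medium sand): v = 23.4×0.0026/0.28 = 0.2173 m/d, t = 142/0.2173 = 653.5 d
t(fractured basalt) / t(medium sand) = 2601/653.5 = 3.98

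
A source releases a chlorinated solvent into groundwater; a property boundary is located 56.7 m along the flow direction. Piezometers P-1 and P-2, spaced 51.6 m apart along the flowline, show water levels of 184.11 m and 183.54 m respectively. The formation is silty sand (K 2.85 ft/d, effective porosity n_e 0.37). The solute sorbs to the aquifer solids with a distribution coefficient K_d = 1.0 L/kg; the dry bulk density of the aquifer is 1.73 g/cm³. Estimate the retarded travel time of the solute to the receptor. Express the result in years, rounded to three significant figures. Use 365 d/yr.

34.0 years

Hydraulic gradient i = (184.11 − 183.54) / 51.6 = 0.57 / 51.6 = 0.01105
K = 2.85 ft/d × 0.3048 = 0.8687 m/d
Darcy flux q = K·i = 0.8687 × 0.01105 = 0.009596 m/d
Average linear velocity = 0.009596 / 0.37 = 0.02593 m/d
Retardation R = 1 + ρ_b·K_d/n = 1 + 1.73×1.0/0.37 = 5.676
Contaminant velocity v_c = v/R = 0.02593/5.676 = 0.004569 m/d
t = L/v_c = 56.7/0.004569 = 12410 d
   = 12410/365 = 34.0 yr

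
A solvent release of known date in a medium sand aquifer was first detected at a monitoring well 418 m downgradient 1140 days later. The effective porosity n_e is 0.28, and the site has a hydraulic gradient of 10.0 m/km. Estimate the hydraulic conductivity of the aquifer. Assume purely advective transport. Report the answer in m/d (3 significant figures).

v = L / t = 418 / 1140 = 0.3667 m/d
K = v · n / i = 0.3667 × 0.28 / 0.010 = 10.3 m/d

10.3 m/d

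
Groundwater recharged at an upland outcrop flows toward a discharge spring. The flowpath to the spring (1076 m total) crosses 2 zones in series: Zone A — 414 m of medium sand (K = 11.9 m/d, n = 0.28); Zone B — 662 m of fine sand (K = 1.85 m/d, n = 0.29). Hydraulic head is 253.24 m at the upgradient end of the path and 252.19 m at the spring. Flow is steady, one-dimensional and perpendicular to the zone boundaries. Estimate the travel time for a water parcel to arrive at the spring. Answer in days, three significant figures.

Total head drop ΔH = 253.24 − 252.19 = 1.05 m
Continuity: the same q passes through each zone, so ΔH = q·Σ(L_j/K_j) — the zones act as resistances in series.
Σ(L/K) = 414/11.9 + 662/1.85 = 34.79 + 357.8 = 392.6 d
q = ΔH / Σ(L/K) = 1.05 / 392.6 = 0.002674 m/d (same in every zone)
Zone A: v = q/n = 0.002674/0.28 = 0.009551 m/d → t_A = 414/0.009551 = 43350 d
Zone B: v = q/n = 0.002674/0.29 = 0.009222 m/d → t_B = 662/0.009222 = 71790 d
Total t = 43350 + 71790 = 115100 d

115000 days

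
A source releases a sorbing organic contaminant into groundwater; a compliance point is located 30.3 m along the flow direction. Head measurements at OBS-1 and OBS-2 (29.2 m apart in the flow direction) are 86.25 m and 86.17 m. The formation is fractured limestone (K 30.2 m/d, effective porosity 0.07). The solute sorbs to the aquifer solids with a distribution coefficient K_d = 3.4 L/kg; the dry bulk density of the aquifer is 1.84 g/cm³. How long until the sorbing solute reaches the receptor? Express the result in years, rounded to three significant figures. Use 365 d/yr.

Hydraulic gradient i = (86.25 − 86.17) / 29.2 = 0.08 / 29.2 = 0.002740
Darcy flux q = K·i = 30.2 × 0.002740 = 0.08274 m/d
v = Ki/n = 30.2·0.002740/0.07 = 1.182 m/d
Retardation R = 1 + ρ_b·K_d/n = 1 + 1.84×3.4/0.07 = 90.37
Contaminant velocity v_c = v/R = 1.182/90.37 = 0.01308 m/d
t = L/v_c = 30.3/0.01308 = 2317 d
   = 2317/365 = 6.35 yr

6.35 years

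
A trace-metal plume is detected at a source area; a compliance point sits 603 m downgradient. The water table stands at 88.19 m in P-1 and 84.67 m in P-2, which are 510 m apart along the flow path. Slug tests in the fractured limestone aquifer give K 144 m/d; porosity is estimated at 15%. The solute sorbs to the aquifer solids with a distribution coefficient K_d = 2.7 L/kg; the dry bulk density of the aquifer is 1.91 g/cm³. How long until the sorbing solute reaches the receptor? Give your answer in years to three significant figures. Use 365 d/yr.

8.82 years

Hydraulic gradient i = (88.19 − 84.67) / 510 = 3.52 / 510 = 0.006902
q = Ki = 144 × 0.006902 = 0.9939 m/d
v = Ki/n = 144·0.006902/0.15 = 6.626 m/d
Retardation R = 1 + ρ_b·K_d/n = 1 + 1.91×2.7/0.15 = 35.38
Contaminant velocity v_c = v/R = 6.626/35.38 = 0.1873 m/d
t = L/v_c = 603/0.1873 = 3220 d
   = 3220/365 = 8.82 yr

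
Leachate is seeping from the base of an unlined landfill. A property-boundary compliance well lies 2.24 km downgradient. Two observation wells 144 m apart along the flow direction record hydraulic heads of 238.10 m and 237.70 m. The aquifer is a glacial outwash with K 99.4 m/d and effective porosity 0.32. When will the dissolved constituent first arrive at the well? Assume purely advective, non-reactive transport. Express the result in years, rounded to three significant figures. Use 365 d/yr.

7.11 years

Hydraulic gradient i = (238.10 − 237.70) / 144 = 0.40 / 144 = 0.002778
Darcy flux q = K·i = 99.4 × 0.002778 = 0.2761 m/d
v_s = q/n_e = 0.2761/0.32 = 0.8628 m/d
L = 2.24 km = 2240 m
t = L / v = 2240 / 0.8628 = 2596 d
   = 2596 / 365 = 7.11 yr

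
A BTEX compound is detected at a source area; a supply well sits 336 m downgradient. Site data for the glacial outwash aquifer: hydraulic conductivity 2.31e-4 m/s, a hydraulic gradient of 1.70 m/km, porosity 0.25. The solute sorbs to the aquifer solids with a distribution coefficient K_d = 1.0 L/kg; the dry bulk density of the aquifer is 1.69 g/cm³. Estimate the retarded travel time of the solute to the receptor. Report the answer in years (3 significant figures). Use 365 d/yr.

K = 2.31e-4 m/s × 86400 s/d = 19.96 m/d
Darcy flux q = K·i = 19.96 × 0.0017 = 0.03393 m/d
v = Ki/n = 19.96·0.0017/0.25 = 0.1357 m/d
Retardation R = 1 + ρ_b·K_d/n = 1 + 1.69×1.0/0.25 = 7.760
Contaminant velocity v_c = v/R = 0.1357/7.760 = 0.01749 m/d
t = L/v_c = 336/0.01749 = 19210 d
   = 19210/365 = 52.6 yr

52.6 years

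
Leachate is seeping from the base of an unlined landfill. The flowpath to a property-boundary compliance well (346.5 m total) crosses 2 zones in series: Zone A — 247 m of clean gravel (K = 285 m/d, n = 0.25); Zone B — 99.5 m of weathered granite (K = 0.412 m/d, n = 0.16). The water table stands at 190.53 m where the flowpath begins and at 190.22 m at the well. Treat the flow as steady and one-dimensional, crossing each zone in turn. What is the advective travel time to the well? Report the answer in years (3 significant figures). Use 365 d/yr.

166 years

Total head drop ΔH = 190.53 − 190.22 = 0.31 m
Continuity: the same q passes through each zone, so ΔH = q·Σ(L_j/K_j) — the zones act as resistances in series.
Σ(L/K) = 247/285 + 99.5/0.412 = 0.8667 + 241.5 = 242.4 d
q = ΔH / Σ(L/K) = 0.31 / 242.4 = 0.001279 m/d (same in every zone)
Zone A: v = q/n = 0.001279/0.25 = 0.005116 m/d → t_A = 247/0.005116 = 48280 d
Zone B: v = q/n = 0.001279/0.16 = 0.007994 m/d → t_B = 99.5/0.007994 = 12450 d
Total t = 48280 + 12450 = 60730 d
   = 60730 / 365 = 166 yr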